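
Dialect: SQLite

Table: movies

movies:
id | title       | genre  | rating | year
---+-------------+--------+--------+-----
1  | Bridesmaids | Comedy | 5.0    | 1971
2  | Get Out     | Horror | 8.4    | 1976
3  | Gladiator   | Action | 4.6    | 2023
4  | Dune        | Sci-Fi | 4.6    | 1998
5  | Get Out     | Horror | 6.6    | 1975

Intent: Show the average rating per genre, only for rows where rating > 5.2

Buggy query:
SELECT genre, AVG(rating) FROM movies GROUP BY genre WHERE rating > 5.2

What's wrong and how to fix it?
Bug: Row-level WHERE must come before GROUP BY in the clause order

Fix: Place WHERE between FROM and GROUP BY

Corrected query:
SELECT genre, AVG(rating) FROM movies WHERE rating > 5.2 GROUP BY genre

Result:
genre  | AVG(rating)
-------+------------
Horror | 7.5        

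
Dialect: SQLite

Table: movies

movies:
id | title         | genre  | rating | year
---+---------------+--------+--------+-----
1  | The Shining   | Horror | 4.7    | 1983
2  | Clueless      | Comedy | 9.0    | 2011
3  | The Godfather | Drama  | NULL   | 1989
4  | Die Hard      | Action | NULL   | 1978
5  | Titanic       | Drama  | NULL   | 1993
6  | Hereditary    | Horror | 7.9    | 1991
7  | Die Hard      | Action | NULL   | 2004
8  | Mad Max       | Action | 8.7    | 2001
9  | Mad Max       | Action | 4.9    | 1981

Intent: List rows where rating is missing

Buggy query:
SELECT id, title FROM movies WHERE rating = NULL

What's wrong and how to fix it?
Bug: '= NULL' is always unknown in SQL three-valued logic, so no rows match

Fix: Use IS NULL to test for NULL

Corrected query:
SELECT id, title FROM movies WHERE rating IS NULL

Result:
id | title        
---+--------------
3  | The Godfather
4  | Die Hard     
5  | Titanic      
7  | Die Hard     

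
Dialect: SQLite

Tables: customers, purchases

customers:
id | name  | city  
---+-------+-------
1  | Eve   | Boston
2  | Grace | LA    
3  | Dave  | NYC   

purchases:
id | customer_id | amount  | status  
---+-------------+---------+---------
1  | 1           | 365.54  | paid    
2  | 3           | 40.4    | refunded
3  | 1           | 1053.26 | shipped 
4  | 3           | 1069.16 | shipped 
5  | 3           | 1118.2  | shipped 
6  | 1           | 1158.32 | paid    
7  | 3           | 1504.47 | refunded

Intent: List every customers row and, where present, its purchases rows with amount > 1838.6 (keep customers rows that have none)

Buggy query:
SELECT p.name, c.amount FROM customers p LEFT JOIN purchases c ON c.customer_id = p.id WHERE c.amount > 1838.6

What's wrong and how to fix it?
Bug: Filtering c.amount in WHERE discards the NULL rows produced by LEFT JOIN, turning it into an inner join

Fix: Put 'c.amount > 1838.6' in the JOIN's ON clause instead of WHERE

Corrected query:
SELECT p.name, c.amount FROM customers p LEFT JOIN purchases c ON c.customer_id = p.id AND c.amount > 1838.6

Result:
name  | amount
------+-------
Eve   | NULL  
Grace | NULL  
Dave  | NULL  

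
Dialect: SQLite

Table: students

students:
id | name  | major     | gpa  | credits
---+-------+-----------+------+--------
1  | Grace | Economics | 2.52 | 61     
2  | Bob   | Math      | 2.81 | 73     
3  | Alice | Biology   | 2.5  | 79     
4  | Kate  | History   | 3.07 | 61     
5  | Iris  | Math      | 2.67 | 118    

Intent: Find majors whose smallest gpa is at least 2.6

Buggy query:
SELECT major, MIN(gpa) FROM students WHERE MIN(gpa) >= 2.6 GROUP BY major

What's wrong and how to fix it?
Bug: Aggregates like MIN are computed per group after WHERE runs

Fix: Use HAVING for the per-group MIN condition

Corrected query:
SELECT major, MIN(gpa) FROM students GROUP BY major HAVING MIN(gpa) >= 2.6

Result:
major   | MIN(gpa)
--------+---------
History | 3.07    
Math    | 2.67    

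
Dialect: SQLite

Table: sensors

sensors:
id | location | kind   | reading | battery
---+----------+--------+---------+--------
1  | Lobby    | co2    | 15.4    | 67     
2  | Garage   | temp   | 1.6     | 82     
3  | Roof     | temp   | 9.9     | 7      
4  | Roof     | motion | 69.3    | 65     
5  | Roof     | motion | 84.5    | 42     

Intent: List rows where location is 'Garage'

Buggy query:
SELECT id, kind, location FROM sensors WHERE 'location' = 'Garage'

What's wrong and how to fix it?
Bug: Single quotes denote string literals in SQL; the column name is being compared as a constant string

Fix: Remove the quotes around the column name (or use double quotes for an identifier)

Corrected query:
SELECT id, kind, location FROM sensors WHERE location = 'Garage'

Result:
id | kind | location
---+------+---------
2  | temp | Garage  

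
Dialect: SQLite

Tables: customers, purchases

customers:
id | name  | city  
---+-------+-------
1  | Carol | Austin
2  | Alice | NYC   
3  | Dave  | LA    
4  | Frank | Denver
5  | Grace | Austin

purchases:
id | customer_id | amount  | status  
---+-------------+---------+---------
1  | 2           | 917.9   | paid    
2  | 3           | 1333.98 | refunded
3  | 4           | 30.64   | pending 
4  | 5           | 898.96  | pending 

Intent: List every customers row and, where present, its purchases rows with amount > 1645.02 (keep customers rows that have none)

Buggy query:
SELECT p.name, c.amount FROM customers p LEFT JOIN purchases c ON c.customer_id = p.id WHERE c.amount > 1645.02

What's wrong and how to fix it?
Bug: Filtering c.amount in WHERE discards the NULL rows produced by LEFT JOIN, turning it into an inner join

Fix: Put 'c.amount > 1645.02' in the JOIN's ON clause instead of WHERE

Corrected query:
SELECT p.name, c.amount FROM customers p LEFT JOIN purchases c ON c.customer_id = p.id AND c.amount > 1645.02

Result:
name  | amount
------+-------
Carol | NULL  
Alice | NULL  
Dave  | NULL  
Frank | NULL  
Grace | NULL  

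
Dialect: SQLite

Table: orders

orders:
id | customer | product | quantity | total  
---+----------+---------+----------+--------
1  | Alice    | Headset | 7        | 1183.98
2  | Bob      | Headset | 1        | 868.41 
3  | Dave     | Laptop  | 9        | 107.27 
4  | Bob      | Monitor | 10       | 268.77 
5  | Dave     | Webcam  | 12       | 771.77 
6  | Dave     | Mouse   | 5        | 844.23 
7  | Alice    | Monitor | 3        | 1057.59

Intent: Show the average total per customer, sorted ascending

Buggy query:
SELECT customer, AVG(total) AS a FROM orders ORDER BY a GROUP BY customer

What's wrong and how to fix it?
Bug: ORDER BY appears before GROUP BY; SQL clause order requires GROUP BY first

Fix: Reorder: SELECT … FROM … GROUP BY … ORDER BY …

Corrected query:
SELECT customer, AVG(total) AS a FROM orders GROUP BY customer ORDER BY a

Result:
customer | a         
---------+-----------
Bob      | 568.59    
Dave     | 574.423333
Alice    | 1120.785  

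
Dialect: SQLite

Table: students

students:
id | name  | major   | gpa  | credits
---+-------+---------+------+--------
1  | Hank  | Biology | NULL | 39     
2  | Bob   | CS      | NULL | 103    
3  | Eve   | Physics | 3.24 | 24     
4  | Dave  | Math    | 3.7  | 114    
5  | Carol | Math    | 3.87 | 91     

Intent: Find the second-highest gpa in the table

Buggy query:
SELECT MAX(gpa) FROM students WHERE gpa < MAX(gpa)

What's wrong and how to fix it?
Bug: The inner MAX is an aggregate inside WHERE, which is not allowed

Fix: Put the inner MAX in a scalar subquery

Corrected query:
SELECT MAX(gpa) FROM students WHERE gpa < (SELECT MAX(gpa) FROM students)

Result:
MAX(gpa)
--------
3.7     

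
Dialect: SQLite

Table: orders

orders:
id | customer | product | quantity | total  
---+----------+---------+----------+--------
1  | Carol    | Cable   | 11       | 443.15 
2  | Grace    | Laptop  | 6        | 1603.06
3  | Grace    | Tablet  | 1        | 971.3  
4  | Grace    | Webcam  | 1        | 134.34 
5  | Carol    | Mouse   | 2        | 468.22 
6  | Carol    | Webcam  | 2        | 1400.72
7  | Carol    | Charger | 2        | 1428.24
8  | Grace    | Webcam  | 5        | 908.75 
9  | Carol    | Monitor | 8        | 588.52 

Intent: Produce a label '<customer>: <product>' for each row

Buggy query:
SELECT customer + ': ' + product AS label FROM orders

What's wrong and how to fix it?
Bug: '+' is numeric addition; on text columns SQLite converts them to 0 instead of concatenating

Fix: Replace + with || to concatenate text

Corrected query:
SELECT customer || ': ' || product AS label FROM orders

Result:
label         
--------------
Carol: Cable  
Grace: Laptop 
Grace: Tablet 
Grace: Webcam 
Carol: Mouse  
Carol: Webcam 
Carol: Charger
Grace: Webcam 
Carol: Monitor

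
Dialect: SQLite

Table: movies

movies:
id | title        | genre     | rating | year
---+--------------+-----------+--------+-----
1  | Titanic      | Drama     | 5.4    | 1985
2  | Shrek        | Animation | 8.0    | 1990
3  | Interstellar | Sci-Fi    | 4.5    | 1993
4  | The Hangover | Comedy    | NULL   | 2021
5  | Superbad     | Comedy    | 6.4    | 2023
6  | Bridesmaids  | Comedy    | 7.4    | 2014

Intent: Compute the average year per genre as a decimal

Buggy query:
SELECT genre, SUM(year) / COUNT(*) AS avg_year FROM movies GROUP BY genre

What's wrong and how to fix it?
Bug: SUM(year) and COUNT(*) are both integers; the division truncates the fractional part

Fix: Cast one side to REAL so the division keeps the fractional part

Corrected query:
SELECT genre, SUM(year) * 1.0 / COUNT(*) AS avg_year FROM movies GROUP BY genre

Result:
genre     | avg_year   
----------+------------
Animation | 1990       
Comedy    | 2019.333333
Drama     | 1985       
Sci-Fi    | 1993       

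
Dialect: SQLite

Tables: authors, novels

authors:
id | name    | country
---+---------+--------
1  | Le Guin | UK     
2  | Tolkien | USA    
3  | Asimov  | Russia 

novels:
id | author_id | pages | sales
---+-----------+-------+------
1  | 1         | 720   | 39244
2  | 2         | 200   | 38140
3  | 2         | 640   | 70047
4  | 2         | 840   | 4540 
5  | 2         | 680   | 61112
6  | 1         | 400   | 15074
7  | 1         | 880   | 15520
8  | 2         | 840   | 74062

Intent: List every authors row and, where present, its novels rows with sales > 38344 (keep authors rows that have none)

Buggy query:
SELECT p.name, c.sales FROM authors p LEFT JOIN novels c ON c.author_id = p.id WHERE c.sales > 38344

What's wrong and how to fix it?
Bug: A WHERE condition on the right-hand table after LEFT JOIN drops unmatched parents

Fix: Move the right-table condition into the ON clause so unmatched parents are kept

Corrected query:
SELECT p.name, c.sales FROM authors p LEFT JOIN novels c ON c.author_id = p.id AND c.sales > 38344

Result:
name    | sales
--------+------
Le Guin | 39244
Tolkien | 61112
Tolkien | 70047
Tolkien | 74062
Asimov  | NULL 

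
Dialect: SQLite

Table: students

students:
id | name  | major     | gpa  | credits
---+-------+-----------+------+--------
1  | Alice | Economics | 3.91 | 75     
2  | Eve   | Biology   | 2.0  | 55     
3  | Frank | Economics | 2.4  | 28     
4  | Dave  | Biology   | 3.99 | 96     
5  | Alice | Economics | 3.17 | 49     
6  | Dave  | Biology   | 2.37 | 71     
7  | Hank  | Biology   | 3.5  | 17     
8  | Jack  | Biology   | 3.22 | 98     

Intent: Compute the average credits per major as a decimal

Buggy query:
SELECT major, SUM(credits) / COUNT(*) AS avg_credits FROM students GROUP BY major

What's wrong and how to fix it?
Bug: SUM(credits) and COUNT(*) are both integers; the division truncates the fractional part

Fix: Multiply by 1.0 (or CAST to REAL) to force floating-point division

Corrected query:
SELECT major, SUM(credits) * 1.0 / COUNT(*) AS avg_credits FROM students GROUP BY major

Result:
major     | avg_credits
----------+------------
Biology   | 67.4       
Economics | 50.666667  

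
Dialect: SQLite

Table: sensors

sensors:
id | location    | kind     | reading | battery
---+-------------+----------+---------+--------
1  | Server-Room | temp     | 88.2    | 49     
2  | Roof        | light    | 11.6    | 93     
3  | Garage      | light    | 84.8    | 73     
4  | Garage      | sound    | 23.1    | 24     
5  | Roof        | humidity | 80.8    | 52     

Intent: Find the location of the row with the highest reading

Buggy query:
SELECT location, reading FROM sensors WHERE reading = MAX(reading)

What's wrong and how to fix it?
Bug: WHERE is evaluated per row; an aggregate over the whole table isn't defined there

Fix: Wrap MAX in a scalar subquery so WHERE compares against a single value

Corrected query:
SELECT location, reading FROM sensors WHERE reading = (SELECT MAX(reading) FROM sensors)

Result:
location    | reading
------------+--------
Server-Room | 88.2   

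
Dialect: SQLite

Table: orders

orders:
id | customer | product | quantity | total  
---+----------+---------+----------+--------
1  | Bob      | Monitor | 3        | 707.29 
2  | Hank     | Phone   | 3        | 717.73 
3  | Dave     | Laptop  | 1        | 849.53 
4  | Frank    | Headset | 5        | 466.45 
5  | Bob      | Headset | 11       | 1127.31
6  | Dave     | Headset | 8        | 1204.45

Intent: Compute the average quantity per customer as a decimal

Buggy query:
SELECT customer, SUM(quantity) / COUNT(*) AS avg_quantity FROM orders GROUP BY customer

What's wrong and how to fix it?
Bug: SUM(quantity) and COUNT(*) are both integers; the division truncates the fractional part

Fix: Multiply by 1.0 (or CAST to REAL) to force floating-point division

Corrected query:
SELECT customer, SUM(quantity) * 1.0 / COUNT(*) AS avg_quantity FROM orders GROUP BY customer

Result:
customer | avg_quantity
---------+-------------
Bob      | 7           
Dave     | 4.5         
Frank    | 5           
Hank     | 3           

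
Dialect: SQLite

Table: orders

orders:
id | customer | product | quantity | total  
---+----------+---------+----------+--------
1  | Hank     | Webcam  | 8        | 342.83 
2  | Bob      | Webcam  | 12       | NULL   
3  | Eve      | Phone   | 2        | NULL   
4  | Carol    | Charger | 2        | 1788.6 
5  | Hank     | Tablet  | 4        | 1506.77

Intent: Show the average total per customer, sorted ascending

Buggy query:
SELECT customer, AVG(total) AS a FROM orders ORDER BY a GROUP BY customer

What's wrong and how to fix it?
Bug: GROUP BY must precede ORDER BY

Fix: Move ORDER BY to the end, after GROUP BY

Corrected query:
SELECT customer, AVG(total) AS a FROM orders GROUP BY customer ORDER BY a

Result:
customer | a     
---------+-------
Bob      | NULL  
Eve      | NULL  
Hank     | 924.8 
Carol    | 1788.6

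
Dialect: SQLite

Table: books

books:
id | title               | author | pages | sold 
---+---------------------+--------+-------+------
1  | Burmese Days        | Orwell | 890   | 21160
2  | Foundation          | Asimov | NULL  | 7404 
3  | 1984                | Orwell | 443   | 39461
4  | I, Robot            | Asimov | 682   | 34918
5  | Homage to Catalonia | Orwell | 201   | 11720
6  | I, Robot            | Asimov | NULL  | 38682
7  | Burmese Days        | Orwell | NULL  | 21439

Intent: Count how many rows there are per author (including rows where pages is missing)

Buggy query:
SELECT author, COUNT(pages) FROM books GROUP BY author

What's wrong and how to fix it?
Bug: COUNT(pages) skips NULLs, so groups with missing pages are undercounted

Fix: Use COUNT(*) to count all rows regardless of NULL

Corrected query:
SELECT author, COUNT(*) FROM books GROUP BY author

Result:
author | COUNT(*)
-------+---------
Asimov | 3       
Orwell | 4       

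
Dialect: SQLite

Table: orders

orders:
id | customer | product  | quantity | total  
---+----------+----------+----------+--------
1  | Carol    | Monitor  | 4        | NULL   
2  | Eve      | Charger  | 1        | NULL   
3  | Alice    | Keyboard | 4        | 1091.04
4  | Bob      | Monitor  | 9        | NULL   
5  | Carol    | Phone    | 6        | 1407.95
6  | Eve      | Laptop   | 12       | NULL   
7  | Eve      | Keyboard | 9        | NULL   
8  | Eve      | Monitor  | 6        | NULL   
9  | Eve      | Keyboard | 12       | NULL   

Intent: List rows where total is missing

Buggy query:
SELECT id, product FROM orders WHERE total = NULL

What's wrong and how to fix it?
Bug: '= NULL' is always unknown in SQL three-valued logic, so no rows match

Fix: Replace '= NULL' with 'IS NULL'

Corrected query:
SELECT id, product FROM orders WHERE total IS NULL

Result:
id | product 
---+---------
1  | Monitor 
2  | Charger 
4  | Monitor 
6  | Laptop  
7  | Keyboard
8  | Monitor 
9  | Keyboard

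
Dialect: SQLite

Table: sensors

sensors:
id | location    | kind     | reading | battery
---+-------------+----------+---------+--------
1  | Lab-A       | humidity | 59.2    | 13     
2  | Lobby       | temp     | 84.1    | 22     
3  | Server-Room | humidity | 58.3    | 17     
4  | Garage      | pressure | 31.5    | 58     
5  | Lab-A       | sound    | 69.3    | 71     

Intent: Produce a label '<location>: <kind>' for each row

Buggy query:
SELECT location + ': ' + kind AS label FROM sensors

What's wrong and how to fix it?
Bug: '+' is numeric addition; on text columns SQLite converts them to 0 instead of concatenating

Fix: Use the || operator for string concatenation

Corrected query:
SELECT location || ': ' || kind AS label FROM sensors

Result:
label                
---------------------
Lab-A: humidity      
Lobby: temp          
Server-Room: humidity
Garage: pressure     
Lab-A: sound         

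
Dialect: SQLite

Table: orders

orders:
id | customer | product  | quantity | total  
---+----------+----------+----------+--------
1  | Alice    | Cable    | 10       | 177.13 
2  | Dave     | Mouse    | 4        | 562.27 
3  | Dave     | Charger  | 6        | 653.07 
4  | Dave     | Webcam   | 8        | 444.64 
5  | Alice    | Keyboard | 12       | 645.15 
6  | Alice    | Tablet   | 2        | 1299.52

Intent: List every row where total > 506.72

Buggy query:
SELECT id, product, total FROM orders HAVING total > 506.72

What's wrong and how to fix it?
Bug: This is a non-aggregate query (no GROUP BY, no aggregates), so in SQLite the HAVING clause is invalid here; a row-level condition belongs in WHERE

Fix: Use WHERE for row-level filtering

Corrected query:
SELECT id, product, total FROM orders WHERE total > 506.72

Result:
id | product  | total  
---+----------+--------
2  | Mouse    | 562.27 
3  | Charger  | 653.07 
5  | Keyboard | 645.15 
6  | Tablet   | 1299.52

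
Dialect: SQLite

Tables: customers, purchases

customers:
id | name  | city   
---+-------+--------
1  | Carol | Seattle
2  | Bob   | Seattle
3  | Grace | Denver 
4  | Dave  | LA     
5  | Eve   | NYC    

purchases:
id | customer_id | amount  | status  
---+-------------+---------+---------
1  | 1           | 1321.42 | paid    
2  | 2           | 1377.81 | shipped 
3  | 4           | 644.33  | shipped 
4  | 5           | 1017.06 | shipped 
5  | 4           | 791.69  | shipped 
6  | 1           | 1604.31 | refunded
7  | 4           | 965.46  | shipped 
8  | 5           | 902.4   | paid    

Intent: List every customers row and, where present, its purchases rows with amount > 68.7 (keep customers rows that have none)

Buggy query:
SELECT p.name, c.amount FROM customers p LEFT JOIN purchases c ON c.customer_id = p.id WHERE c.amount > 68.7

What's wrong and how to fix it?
Bug: A WHERE condition on the right-hand table after LEFT JOIN drops unmatched parents

Fix: Move the right-table condition into the ON clause so unmatched parents are kept

Corrected query:
SELECT p.name, c.amount FROM customers p LEFT JOIN purchases c ON c.customer_id = p.id AND c.amount > 68.7

Result:
name  | amount 
------+--------
Carol | 1321.42
Carol | 1604.31
Bob   | 1377.81
Grace | NULL   
Dave  | 644.33 
Dave  | 791.69 
Dave  | 965.46 
Eve   | 902.4  
Eve   | 1017.06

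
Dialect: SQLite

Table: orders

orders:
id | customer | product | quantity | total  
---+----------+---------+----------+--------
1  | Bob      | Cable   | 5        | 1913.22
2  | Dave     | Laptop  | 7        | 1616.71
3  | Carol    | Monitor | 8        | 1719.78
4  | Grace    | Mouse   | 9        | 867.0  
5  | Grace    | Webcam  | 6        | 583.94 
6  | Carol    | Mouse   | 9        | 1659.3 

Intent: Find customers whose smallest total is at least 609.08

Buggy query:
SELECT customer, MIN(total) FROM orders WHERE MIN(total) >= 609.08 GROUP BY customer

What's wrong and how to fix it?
Bug: MIN() in WHERE is a misuse of aggregate

Fix: Replace WHERE with HAVING after the GROUP BY

Corrected query:
SELECT customer, MIN(total) FROM orders GROUP BY customer HAVING MIN(total) >= 609.08

Result:
customer | MIN(total)
---------+-----------
Bob      | 1913.22   
Carol    | 1659.3    
Dave     | 1616.71   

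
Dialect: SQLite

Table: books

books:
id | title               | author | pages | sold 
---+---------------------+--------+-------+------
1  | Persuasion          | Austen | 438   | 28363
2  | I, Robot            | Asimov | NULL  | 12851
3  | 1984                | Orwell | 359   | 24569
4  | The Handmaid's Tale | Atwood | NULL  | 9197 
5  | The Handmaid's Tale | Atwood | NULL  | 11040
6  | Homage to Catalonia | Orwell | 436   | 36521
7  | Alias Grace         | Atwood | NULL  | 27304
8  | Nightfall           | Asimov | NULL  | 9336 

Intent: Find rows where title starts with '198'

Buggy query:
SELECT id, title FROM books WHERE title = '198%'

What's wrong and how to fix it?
Bug: Wildcards only work with LIKE; '=' treats '%' as a literal character

Fix: Use LIKE for wildcard pattern matching

Corrected query:
SELECT id, title FROM books WHERE title LIKE '198%'

Result:
id | title
---+------
3  | 1984 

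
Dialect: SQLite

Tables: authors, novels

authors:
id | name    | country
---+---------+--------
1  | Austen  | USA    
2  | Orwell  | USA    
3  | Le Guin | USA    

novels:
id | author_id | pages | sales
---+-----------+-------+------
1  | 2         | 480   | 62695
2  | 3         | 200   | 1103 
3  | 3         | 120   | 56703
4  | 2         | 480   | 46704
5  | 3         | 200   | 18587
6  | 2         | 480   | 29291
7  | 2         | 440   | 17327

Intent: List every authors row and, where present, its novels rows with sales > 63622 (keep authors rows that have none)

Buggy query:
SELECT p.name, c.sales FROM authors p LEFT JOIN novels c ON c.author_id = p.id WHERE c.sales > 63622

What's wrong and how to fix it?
Bug: A WHERE condition on the right-hand table after LEFT JOIN drops unmatched parents

Fix: Put 'c.sales > 63622' in the JOIN's ON clause instead of WHERE

Corrected query:
SELECT p.name, c.sales FROM authors p LEFT JOIN novels c ON c.author_id = p.id AND c.sales > 63622

Result:
name    | sales
--------+------
Austen  | NULL 
Orwell  | NULL 
Le Guin | NULL 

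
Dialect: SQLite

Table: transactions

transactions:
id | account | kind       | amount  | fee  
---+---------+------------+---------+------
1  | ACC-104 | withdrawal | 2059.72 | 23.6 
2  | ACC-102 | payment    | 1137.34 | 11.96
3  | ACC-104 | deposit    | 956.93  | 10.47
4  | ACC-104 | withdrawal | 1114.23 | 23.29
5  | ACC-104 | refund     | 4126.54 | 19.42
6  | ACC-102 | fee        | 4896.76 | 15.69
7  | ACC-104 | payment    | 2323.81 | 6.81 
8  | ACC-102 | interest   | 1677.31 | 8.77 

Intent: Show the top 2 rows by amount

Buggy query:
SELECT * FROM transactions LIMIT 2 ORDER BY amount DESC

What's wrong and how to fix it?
Bug: LIMIT must come after ORDER BY

Fix: Swap the clauses: ORDER BY first, then LIMIT

Corrected query:
SELECT * FROM transactions ORDER BY amount DESC LIMIT 2

Result:
id | account | kind   | amount  | fee  
---+---------+--------+---------+------
6  | ACC-102 | fee    | 4896.76 | 15.69
5  | ACC-104 | refund | 4126.54 | 19.42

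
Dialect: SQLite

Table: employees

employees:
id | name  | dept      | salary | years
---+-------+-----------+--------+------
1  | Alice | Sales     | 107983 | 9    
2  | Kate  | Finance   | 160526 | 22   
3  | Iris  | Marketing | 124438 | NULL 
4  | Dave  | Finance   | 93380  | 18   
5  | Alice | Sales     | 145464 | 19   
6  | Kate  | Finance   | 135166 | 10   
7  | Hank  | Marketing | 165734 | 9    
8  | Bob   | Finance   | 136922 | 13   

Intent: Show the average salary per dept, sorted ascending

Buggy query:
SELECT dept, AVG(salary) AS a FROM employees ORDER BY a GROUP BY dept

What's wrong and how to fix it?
Bug: GROUP BY must precede ORDER BY

Fix: Reorder: SELECT … FROM … GROUP BY … ORDER BY …

Corrected query:
SELECT dept, AVG(salary) AS a FROM employees GROUP BY dept ORDER BY a

Result:
dept      | a       
----------+---------
Sales     | 126723.5
Finance   | 131498.5
Marketing | 145086  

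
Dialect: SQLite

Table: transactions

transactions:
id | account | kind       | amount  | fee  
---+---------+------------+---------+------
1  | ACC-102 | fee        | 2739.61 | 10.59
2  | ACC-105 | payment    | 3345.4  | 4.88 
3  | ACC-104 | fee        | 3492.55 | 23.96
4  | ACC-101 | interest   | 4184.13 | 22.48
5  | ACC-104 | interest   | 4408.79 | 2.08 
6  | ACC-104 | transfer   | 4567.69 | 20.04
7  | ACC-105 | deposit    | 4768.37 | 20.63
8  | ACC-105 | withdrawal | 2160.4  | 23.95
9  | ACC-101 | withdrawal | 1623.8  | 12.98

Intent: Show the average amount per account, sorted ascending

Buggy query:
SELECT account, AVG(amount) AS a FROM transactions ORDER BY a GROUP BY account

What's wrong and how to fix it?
Bug: GROUP BY must precede ORDER BY

Fix: Move ORDER BY to the end, after GROUP BY

Corrected query:
SELECT account, AVG(amount) AS a FROM transactions GROUP BY account ORDER BY a

Result:
account | a          
--------+------------
ACC-102 | 2739.61    
ACC-101 | 2903.965   
ACC-105 | 3424.723333
ACC-104 | 4156.343333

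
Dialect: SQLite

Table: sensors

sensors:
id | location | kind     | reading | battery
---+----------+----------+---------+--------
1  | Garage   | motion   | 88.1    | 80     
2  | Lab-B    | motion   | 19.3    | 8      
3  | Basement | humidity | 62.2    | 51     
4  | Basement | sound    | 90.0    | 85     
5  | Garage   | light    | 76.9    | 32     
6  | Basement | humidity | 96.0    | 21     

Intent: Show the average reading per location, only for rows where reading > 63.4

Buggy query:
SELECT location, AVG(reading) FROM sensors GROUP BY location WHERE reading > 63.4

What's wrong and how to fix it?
Bug: Row-level WHERE must come before GROUP BY in the clause order

Fix: Place WHERE between FROM and GROUP BY

Corrected query:
SELECT location, AVG(reading) FROM sensors WHERE reading > 63.4 GROUP BY location

Result:
location | AVG(reading)
---------+-------------
Basement | 93          
Garage   | 82.5        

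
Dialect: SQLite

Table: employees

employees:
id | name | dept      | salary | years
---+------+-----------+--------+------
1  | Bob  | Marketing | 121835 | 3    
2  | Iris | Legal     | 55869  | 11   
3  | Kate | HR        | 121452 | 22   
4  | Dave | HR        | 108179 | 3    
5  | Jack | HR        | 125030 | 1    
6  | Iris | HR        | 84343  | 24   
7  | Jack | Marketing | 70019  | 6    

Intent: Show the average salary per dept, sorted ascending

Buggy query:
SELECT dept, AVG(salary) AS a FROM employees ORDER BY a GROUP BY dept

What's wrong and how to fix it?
Bug: GROUP BY must precede ORDER BY

Fix: Reorder: SELECT … FROM … GROUP BY … ORDER BY …

Corrected query:
SELECT dept, AVG(salary) AS a FROM employees GROUP BY dept ORDER BY a

Result:
dept      | a     
----------+-------
Legal     | 55869 
Marketing | 95927 
HR        | 109751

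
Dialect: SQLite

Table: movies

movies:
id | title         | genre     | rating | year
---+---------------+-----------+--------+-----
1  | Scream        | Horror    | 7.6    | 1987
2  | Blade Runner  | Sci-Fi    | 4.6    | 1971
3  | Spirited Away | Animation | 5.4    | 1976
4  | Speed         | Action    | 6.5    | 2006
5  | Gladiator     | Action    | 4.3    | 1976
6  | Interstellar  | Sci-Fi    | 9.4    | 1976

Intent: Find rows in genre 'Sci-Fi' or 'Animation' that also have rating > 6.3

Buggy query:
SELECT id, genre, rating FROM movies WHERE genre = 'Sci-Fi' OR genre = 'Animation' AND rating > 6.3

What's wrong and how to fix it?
Bug: Without parentheses, AND is evaluated before OR, so the rating filter only applies to the 'Animation' branch

Fix: Add parentheses around the OR so the AND applies to both alternatives

Corrected query:
SELECT id, genre, rating FROM movies WHERE (genre = 'Sci-Fi' OR genre = 'Animation') AND rating > 6.3

Result:
id | genre  | rating
---+--------+-------
6  | Sci-Fi | 9.4   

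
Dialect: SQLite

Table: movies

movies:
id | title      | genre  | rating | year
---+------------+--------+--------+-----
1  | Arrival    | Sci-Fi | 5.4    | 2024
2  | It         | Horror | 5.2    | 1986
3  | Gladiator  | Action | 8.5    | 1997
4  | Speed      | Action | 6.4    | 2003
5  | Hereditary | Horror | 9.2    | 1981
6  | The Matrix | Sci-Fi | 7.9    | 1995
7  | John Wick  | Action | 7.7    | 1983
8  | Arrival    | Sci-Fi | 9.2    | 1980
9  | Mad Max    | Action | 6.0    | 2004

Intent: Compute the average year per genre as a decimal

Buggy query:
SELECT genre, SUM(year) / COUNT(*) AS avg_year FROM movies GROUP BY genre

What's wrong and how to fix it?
Bug: Both operands are integers, so '/' performs integer division and truncates

Fix: Multiply by 1.0 (or CAST to REAL) to force floating-point division

Corrected query:
SELECT genre, SUM(year) * 1.0 / COUNT(*) AS avg_year FROM movies GROUP BY genre

Result:
genre  | avg_year   
-------+------------
Action | 1996.75    
Horror | 1983.5     
Sci-Fi | 1999.666667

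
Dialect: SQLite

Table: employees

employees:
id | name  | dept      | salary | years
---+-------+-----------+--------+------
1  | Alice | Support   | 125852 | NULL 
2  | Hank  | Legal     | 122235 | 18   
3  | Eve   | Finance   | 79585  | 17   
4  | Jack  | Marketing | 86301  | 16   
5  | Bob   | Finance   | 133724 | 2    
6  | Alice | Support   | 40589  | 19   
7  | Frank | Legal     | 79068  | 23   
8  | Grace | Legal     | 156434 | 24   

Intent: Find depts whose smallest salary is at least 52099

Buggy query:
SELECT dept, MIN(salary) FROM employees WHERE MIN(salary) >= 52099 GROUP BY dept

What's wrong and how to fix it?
Bug: MIN() in WHERE is a misuse of aggregate

Fix: Replace WHERE with HAVING after the GROUP BY

Corrected query:
SELECT dept, MIN(salary) FROM employees GROUP BY dept HAVING MIN(salary) >= 52099

Result:
dept      | MIN(salary)
----------+------------
Finance   | 79585      
Legal     | 79068      
Marketing | 86301      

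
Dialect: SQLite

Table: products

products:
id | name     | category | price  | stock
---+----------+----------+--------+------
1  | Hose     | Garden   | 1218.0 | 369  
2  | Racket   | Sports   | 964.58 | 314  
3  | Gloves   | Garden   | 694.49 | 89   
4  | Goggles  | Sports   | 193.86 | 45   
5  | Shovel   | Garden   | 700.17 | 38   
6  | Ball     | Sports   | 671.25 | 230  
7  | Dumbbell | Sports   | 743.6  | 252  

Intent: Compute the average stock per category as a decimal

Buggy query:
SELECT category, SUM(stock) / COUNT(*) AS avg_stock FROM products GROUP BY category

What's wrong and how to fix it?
Bug: SUM(stock) and COUNT(*) are both integers; the division truncates the fractional part

Fix: Multiply by 1.0 (or CAST to REAL) to force floating-point division

Corrected query:
SELECT category, SUM(stock) * 1.0 / COUNT(*) AS avg_stock FROM products GROUP BY category

Result:
category | avg_stock 
---------+-----------
Garden   | 165.333333
Sports   | 210.25    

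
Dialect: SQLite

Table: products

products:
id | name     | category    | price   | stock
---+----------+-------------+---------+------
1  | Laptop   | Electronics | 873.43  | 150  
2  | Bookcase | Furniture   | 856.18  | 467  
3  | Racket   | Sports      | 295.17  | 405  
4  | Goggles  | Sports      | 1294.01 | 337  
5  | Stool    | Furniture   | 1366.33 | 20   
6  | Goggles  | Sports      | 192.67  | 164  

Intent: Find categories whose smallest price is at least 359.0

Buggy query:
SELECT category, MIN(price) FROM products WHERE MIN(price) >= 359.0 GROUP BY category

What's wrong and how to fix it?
Bug: Aggregates like MIN are computed per group after WHERE runs

Fix: Replace WHERE with HAVING after the GROUP BY

Corrected query:
SELECT category, MIN(price) FROM products GROUP BY category HAVING MIN(price) >= 359.0

Result:
category    | MIN(price)
------------+-----------
Electronics | 873.43    
Furniture   | 856.18    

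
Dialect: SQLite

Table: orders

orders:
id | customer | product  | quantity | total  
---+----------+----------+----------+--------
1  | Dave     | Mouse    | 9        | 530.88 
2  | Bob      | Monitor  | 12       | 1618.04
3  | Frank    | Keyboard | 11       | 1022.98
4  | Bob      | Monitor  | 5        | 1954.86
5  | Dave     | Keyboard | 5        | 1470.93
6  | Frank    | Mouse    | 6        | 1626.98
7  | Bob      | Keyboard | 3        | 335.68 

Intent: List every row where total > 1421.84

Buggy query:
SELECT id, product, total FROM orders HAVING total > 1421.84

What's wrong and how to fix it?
Bug: This is a non-aggregate query (no GROUP BY, no aggregates), so in SQLite the HAVING clause is invalid here; a row-level condition belongs in WHERE

Fix: Use WHERE for row-level filtering

Corrected query:
SELECT id, product, total FROM orders WHERE total > 1421.84

Result:
id | product  | total  
---+----------+--------
2  | Monitor  | 1618.04
4  | Monitor  | 1954.86
5  | Keyboard | 1470.93
6  | Mouse    | 1626.98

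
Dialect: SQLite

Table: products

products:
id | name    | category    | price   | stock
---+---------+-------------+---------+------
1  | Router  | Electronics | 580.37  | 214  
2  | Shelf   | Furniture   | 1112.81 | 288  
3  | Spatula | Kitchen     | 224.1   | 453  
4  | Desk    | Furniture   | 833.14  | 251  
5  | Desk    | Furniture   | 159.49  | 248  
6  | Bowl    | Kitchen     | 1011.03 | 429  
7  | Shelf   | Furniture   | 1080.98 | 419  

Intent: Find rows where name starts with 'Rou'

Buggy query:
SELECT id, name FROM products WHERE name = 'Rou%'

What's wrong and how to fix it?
Bug: '=' compares the literal string including the % character; pattern matching needs LIKE

Fix: Use LIKE for wildcard pattern matching

Corrected query:
SELECT id, name FROM products WHERE name LIKE 'Rou%'

Result:
id | name  
---+-------
1  | Router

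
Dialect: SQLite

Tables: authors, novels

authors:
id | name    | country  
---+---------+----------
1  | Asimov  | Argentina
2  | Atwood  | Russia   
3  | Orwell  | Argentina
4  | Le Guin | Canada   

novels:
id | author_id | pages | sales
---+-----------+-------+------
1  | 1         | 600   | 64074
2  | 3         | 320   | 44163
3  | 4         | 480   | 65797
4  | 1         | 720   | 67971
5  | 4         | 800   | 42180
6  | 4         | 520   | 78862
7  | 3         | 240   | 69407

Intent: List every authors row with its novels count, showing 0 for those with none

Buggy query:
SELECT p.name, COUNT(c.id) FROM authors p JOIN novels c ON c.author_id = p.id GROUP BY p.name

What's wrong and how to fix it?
Bug: An inner join excludes parents with zero children

Fix: Use LEFT JOIN so parents without children still appear (COUNT(c.id) gives 0)

Corrected query:
SELECT p.name, COUNT(c.id) FROM authors p LEFT JOIN novels c ON c.author_id = p.id GROUP BY p.name

Result:
name    | COUNT(c.id)
--------+------------
Asimov  | 2          
Atwood  | 0          
Le Guin | 3          
Orwell  | 2          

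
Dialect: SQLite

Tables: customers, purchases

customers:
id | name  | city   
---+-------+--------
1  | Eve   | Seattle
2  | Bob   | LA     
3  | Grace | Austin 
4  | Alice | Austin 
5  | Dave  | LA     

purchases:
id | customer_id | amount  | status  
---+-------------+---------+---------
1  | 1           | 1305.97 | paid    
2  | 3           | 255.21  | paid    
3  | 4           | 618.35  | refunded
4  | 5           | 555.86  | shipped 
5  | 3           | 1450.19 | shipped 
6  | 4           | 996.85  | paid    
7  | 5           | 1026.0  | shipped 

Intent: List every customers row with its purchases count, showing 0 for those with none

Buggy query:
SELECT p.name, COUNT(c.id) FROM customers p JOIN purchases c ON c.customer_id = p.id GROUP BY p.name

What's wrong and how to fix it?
Bug: An inner join excludes parents with zero children

Fix: Use LEFT JOIN so parents without children still appear (COUNT(c.id) gives 0)

Corrected query:
SELECT p.name, COUNT(c.id) FROM customers p LEFT JOIN purchases c ON c.customer_id = p.id GROUP BY p.name

Result:
name  | COUNT(c.id)
------+------------
Alice | 2          
Bob   | 0          
Dave  | 2          
Eve   | 1          
Grace | 2          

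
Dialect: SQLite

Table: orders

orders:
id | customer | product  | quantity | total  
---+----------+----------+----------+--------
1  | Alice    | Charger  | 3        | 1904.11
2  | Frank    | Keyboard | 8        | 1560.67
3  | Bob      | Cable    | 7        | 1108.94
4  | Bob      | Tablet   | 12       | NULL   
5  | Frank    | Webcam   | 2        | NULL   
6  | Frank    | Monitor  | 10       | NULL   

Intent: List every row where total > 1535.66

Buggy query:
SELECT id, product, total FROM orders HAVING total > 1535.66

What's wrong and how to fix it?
Bug: HAVING filters the output of aggregation, but this query has no GROUP BY and no aggregate functions, so SQLite rejects it (HAVING clause on a non-aggregate query); the condition here is per row

Fix: Replace HAVING with WHERE since the condition applies to individual rows

Corrected query:
SELECT id, product, total FROM orders WHERE total > 1535.66

Result:
id | product  | total  
---+----------+--------
1  | Charger  | 1904.11
2  | Keyboard | 1560.67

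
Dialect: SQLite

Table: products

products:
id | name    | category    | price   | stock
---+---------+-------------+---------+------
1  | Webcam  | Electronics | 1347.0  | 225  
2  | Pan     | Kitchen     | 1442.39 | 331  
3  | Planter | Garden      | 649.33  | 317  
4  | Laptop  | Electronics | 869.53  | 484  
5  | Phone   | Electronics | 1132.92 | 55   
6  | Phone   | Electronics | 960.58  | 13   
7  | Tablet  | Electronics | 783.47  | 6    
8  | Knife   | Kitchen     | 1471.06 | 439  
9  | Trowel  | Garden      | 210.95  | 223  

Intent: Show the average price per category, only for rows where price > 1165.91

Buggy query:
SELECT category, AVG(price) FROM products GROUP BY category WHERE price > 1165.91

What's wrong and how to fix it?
Bug: Row-level WHERE must come before GROUP BY in the clause order

Fix: Move the WHERE clause before GROUP BY

Corrected query:
SELECT category, AVG(price) FROM products WHERE price > 1165.91 GROUP BY category

Result:
category    | AVG(price)
------------+-----------
Electronics | 1347      
Kitchen     | 1456.725  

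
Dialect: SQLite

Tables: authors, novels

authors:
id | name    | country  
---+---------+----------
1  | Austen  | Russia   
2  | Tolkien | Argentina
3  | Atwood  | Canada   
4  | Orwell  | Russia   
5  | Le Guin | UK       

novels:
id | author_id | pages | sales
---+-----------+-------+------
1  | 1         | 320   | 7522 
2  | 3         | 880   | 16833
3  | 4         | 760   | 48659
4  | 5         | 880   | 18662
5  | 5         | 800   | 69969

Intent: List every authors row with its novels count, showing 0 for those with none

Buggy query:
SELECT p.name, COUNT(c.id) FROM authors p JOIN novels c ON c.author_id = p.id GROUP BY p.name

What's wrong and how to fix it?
Bug: INNER JOIN drops authors rows that have no matching novels rows

Fix: Switch to LEFT JOIN to retain unmatched parent rows

Corrected query:
SELECT p.name, COUNT(c.id) FROM authors p LEFT JOIN novels c ON c.author_id = p.id GROUP BY p.name

Result:
name    | COUNT(c.id)
--------+------------
Atwood  | 1          
Austen  | 1          
Le Guin | 2          
Orwell  | 1          
Tolkien | 0          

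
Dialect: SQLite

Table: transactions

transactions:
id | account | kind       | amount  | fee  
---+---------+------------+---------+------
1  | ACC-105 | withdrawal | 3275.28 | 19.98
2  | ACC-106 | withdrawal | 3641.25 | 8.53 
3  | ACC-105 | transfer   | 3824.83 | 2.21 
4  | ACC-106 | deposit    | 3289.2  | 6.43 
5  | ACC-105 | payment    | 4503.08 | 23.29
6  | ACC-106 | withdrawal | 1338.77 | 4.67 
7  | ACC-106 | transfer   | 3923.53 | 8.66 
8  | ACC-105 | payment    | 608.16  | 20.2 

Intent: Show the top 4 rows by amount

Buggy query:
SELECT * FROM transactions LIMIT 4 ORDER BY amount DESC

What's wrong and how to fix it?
Bug: LIMIT must come after ORDER BY

Fix: Swap the clauses: ORDER BY first, then LIMIT

Corrected query:
SELECT * FROM transactions ORDER BY amount DESC LIMIT 4

Result:
id | account | kind       | amount  | fee  
---+---------+------------+---------+------
5  | ACC-105 | payment    | 4503.08 | 23.29
7  | ACC-106 | transfer   | 3923.53 | 8.66 
3  | ACC-105 | transfer   | 3824.83 | 2.21 
2  | ACC-106 | withdrawal | 3641.25 | 8.53 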